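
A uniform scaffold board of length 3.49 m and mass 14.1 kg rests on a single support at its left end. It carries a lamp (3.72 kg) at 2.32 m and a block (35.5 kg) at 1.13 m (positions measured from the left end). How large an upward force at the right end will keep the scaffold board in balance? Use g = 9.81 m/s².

F ≈ 206 N

About the left end:
Beam weight: 14.1 × 9.81 = 138.3 N down at 1.745 m → arm 1.745 m, τ = 138.3 × 1.745 = 241.3 N·m clockwise.
Lamp: 3.72 × 9.81 = 36.49 N down at 2.32 m → arm 2.32 m, τ = 36.49 × 2.32 = 84.66 N·m clockwise.
Block: 35.5 × 9.81 = 348.3 N down at 1.13 m → arm 1.13 m, τ = 348.3 × 1.13 = 393.6 N·m clockwise.
Net moment of the loads = 719.6 N·m clockwise.
The upward force F acts at the right end, arm 3.49 m, giving F × 3.49 counterclockwise.
Στ = 0 ⇒ F × 3.49 = 719.6 ⇒ F = 719.6 / 3.49 = 206 N.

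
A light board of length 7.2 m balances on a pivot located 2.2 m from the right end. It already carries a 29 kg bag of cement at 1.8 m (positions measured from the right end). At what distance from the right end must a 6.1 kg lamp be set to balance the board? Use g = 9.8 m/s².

x ≈ 4.1 m from the right end

About the pivot (at 2.2 m from the right end):
Bag of cement: 29 × 9.8 = 284.2 N down at 1.8 m → arm 0.4 m, τ = 284.2 × 0.4 = 113.7 N·m clockwise.
Net moment of existing loads = 113.7 N·m clockwise.
The lamp weighs 6.1 × 9.8 = 59.78 N and must supply an equal counterclockwise moment, so its lever arm about the pivot is 113.7 / 59.78 = 1.9 m.
That puts it at 2.2 + 1.9 = 4.1 m from the right end.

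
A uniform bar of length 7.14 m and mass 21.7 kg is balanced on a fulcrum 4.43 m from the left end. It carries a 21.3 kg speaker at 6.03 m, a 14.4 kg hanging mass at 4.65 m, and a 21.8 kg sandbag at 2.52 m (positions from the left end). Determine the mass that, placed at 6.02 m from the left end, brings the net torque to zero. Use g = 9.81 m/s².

m ≈ 14.5 kg

Take moments about the fulcrum (at 4.43 m from the left end).
Beam weight: 21.7 × 9.81 = 212.9 N down at 3.57 m → arm 0.86 m, τ = 212.9 × 0.86 = 183.1 N·m counterclockwise.
Speaker: 21.3 × 9.81 = 209 N down at 6.03 m → arm 1.6 m, τ = 209 × 1.6 = 334.4 N·m clockwise.
Hanging mass: 14.4 × 9.81 = 141.3 N down at 4.65 m → arm 0.22 m, τ = 141.3 × 0.22 = 31.09 N·m clockwise.
Sandbag: 21.8 × 9.81 = 213.9 N down at 2.52 m → arm 1.91 m, τ = 213.9 × 1.91 = 408.5 N·m counterclockwise.
Net moment of known loads = 226.1 N·m counterclockwise.
An unknown mass m at 6.02 m has arm 1.59 m; its moment is m·g·1.59 clockwise.
Balancing moments: m × 9.81 × 1.59 = 226.1, giving m = 226.1 / (9.81 × 1.59) = 14.5 kg.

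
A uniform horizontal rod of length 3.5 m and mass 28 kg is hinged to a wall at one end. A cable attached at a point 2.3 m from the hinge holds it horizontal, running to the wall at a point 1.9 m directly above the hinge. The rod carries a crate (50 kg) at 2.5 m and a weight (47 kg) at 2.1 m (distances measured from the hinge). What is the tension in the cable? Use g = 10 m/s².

Choose the hinge as the axis so the unknown hinge reaction has zero arm there.
Beam weight: 28 × 10 = 280 N down at 1.75 m → arm 1.75 m, τ = 280 × 1.75 = 490 N·m clockwise.
Crate: 50 × 10 = 500 N down at 2.5 m → arm 2.5 m, τ = 500 × 2.5 = 1250 N·m clockwise.
Weight: 47 × 10 = 470 N down at 2.1 m → arm 2.1 m, τ = 470 × 2.1 = 987 N·m clockwise.
Total clockwise load moment = 2727 N·m.
The cable tension T acts at 2.3 m; only its component perpendicular to the rod, T sinθ, produces torque. sinθ = h/√(h²+d²) = 1.9/√(1.9²+2.3²) = 0.6369.
Στ = 0 ⇒ T × 2.3 × 0.6369 = 2727 ⇒ T = 2727 / 1.465 = 1860 N.

T ≈ 1860 N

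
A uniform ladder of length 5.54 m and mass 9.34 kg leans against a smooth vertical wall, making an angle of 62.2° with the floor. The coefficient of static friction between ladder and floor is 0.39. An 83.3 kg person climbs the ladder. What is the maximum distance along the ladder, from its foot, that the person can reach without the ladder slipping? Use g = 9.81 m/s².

Take moments about the foot of the ladder.
Ladder weight 9.34×9.81 = 91.63 N acts at 2.77 m along the ladder; its horizontal arm is 2.77·cos62.2° = 1.292 m → τ = 118.4 N·m clockwise.
Person weight 83.3×9.81 = 817.2 N at distance d → arm d·cos62.2° → τ = 817.2·d·0.4664 clockwise.
Wall normal N at the top has arm L sinθ = 4.901 m counterclockwise, so Στ = 0 gives N·4.901 = 118.4 + 381.1·d.
ΣFy = 0 ⇒ N_floor = 908.8 N, so the maximum friction is μ_s·N_floor = 0.39×908.8 = 354.4 N. ΣFx = 0 ⇒ N_wall = f, so at the slipping point N = 354.4 N.
Substituting: 354.4×4.901 = 118.4 + 381.1·d ⇒ d = (1737 − 118.4) / 381.1 = 4.25 m.

d ≈ 4.25 m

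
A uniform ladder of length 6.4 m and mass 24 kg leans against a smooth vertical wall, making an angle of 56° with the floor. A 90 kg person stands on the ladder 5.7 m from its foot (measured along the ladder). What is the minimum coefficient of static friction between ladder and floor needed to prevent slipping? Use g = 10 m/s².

μ_min ≈ 0.545

About the foot of the ladder:
Ladder weight 24×10 = 240 N acts at 3.2 m along the ladder; its horizontal arm is 3.2·cos56° = 1.789 m → τ = 429.4 N·m clockwise.
Person: 90×10 = 900 N at 5.7 m → arm 3.187 m → τ = 2868 N·m clockwise.
Wall normal N acts horizontally at the top; its moment arm is the height L sinθ = 6.4·sin56° = 5.306 m, counterclockwise.
Setting net torque to zero: N × 5.306 = 3297 → N = 621.4 N.
ΣFx = 0 ⇒ f = N_wall = 621.4 N. ΣFy = 0 ⇒ N_floor = 1140 N.
μ_min = f / N_floor = 621.4 / 1140 = 0.545.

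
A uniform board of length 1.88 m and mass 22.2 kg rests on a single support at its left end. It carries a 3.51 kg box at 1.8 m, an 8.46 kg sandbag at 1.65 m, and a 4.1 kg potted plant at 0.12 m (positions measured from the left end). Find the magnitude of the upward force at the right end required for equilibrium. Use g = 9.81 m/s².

Taking torques about the left end:
Beam weight: 22.2 × 9.81 = 217.8 N down at 0.94 m → arm 0.94 m, τ = 217.8 × 0.94 = 204.7 N·m clockwise.
Box: 3.51 × 9.81 = 34.43 N down at 1.8 m → arm 1.8 m, τ = 34.43 × 1.8 = 61.97 N·m clockwise.
Sandbag: 8.46 × 9.81 = 82.99 N down at 1.65 m → arm 1.65 m, τ = 82.99 × 1.65 = 136.9 N·m clockwise.
Potted plant: 4.1 × 9.81 = 40.22 N down at 0.12 m → arm 0.12 m, τ = 40.22 × 0.12 = 4.826 N·m clockwise.
Net moment of the loads = 408.4 N·m clockwise.
The upward force F acts at the right end, arm 1.88 m, giving F × 1.88 counterclockwise.
Balancing moments: F × 1.88 = 408.4, giving F = 408.4 / 1.88 = 217 N.

F ≈ 217 N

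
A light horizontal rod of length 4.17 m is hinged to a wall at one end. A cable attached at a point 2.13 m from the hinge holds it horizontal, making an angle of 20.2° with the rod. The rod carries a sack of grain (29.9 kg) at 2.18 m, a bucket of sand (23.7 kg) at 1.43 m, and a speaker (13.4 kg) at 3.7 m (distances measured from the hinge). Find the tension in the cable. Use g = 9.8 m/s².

T ≈ 1980 N

Choose the hinge as the axis so the unknown hinge reaction has zero arm there.
Sack of grain: 29.9 × 9.8 = 293 N down at 2.18 m → arm 2.18 m, τ = 293 × 2.18 = 638.7 N·m clockwise.
Bucket of sand: 23.7 × 9.8 = 232.3 N down at 1.43 m → arm 1.43 m, τ = 232.3 × 1.43 = 332.2 N·m clockwise.
Speaker: 13.4 × 9.8 = 131.3 N down at 3.7 m → arm 3.7 m, τ = 131.3 × 3.7 = 485.8 N·m clockwise.
Total clockwise load moment = 1457 N·m.
The cable tension T acts at 2.13 m; only its component perpendicular to the rod, T sinθ, produces torque. sin 20.2° = 0.3453.
For rotational equilibrium, T × 2.13 × 0.3453 = 1457, so T = 1457 / 0.7355 = 1980 N.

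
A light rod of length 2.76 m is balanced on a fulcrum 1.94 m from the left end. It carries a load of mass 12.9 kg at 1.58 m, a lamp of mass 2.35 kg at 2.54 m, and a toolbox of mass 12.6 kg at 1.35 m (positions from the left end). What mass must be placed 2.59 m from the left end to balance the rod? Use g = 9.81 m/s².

About the fulcrum (at 1.94 m from the left end):
Load: 12.9 × 9.81 = 126.5 N down at 1.58 m → arm 0.36 m, τ = 126.5 × 0.36 = 45.54 N·m counterclockwise.
Lamp: 2.35 × 9.81 = 23.05 N down at 2.54 m → arm 0.6 m, τ = 23.05 × 0.6 = 13.83 N·m clockwise.
Toolbox: 12.6 × 9.81 = 123.6 N down at 1.35 m → arm 0.59 m, τ = 123.6 × 0.59 = 72.92 N·m counterclockwise.
Net moment of known loads = 104.6 N·m counterclockwise.
An unknown mass m at 2.59 m has arm 0.65 m; its moment is m·g·0.65 clockwise.
Στ = 0 ⇒ m × 9.81 × 0.65 = 104.6 ⇒ m = 104.6 / (9.81 × 0.65) = 16.4 kg.

m ≈ 16.4 kg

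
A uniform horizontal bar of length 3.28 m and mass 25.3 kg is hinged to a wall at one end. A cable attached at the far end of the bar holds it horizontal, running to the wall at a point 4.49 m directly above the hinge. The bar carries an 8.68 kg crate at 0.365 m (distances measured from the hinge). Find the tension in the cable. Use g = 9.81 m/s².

Choose the hinge as the axis so the unknown hinge reaction has zero arm there.
Beam weight: 25.3 × 9.81 = 248.2 N down at 1.64 m → arm 1.64 m, τ = 248.2 × 1.64 = 407 N·m clockwise.
Crate: 8.68 × 9.81 = 85.15 N down at 0.365 m → arm 0.365 m, τ = 85.15 × 0.365 = 31.08 N·m clockwise.
Total clockwise load moment = 438.1 N·m.
The cable tension T acts at 3.28 m; only its component perpendicular to the bar, T sinθ, produces torque. sinθ = h/√(h²+d²) = 4.49/√(4.49²+3.28²) = 0.8075.
Setting net torque to zero: T × 3.28 × 0.8075 = 438.1 → T = 438.1 / 2.649 = 165 N.

T ≈ 165 N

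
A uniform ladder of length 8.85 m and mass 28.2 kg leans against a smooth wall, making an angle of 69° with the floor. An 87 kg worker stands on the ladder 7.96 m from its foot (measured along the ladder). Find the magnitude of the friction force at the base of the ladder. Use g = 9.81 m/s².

Take moments about the foot of the ladder.
Ladder weight 28.2×9.81 = 276.6 N acts at 4.425 m along the ladder; its horizontal arm is 4.425·cos69° = 1.586 m → τ = 438.7 N·m clockwise.
Worker: 87×9.81 = 853.5 N at 7.96 m → arm 2.853 m → τ = 2435 N·m clockwise.
Wall normal N acts horizontally at the top; its moment arm is the height L sinθ = 8.85·sin69° = 8.262 m, counterclockwise.
For rotational equilibrium, N × 8.262 = 2874, so N = 348 N.
ΣFx = 0: friction at the foot balances the wall's push, so f = N_wall = 348 N.

f ≈ 348 N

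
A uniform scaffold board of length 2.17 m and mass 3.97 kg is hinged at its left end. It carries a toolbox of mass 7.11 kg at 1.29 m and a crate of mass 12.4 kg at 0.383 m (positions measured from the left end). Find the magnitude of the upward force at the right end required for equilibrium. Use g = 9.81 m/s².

F ≈ 82.4 N

Taking torques about the left end:
Beam weight: 3.97 × 9.81 = 38.95 N down at 1.085 m → arm 1.085 m, τ = 38.95 × 1.085 = 42.26 N·m clockwise.
Toolbox: 7.11 × 9.81 = 69.75 N down at 1.29 m → arm 1.29 m, τ = 69.75 × 1.29 = 89.98 N·m clockwise.
Crate: 12.4 × 9.81 = 121.6 N down at 0.383 m → arm 0.383 m, τ = 121.6 × 0.383 = 46.57 N·m clockwise.
Net moment of the loads = 178.8 N·m clockwise.
The upward force F acts at the right end, arm 2.17 m, giving F × 2.17 counterclockwise.
Setting net torque to zero: F × 2.17 = 178.8 → F = 178.8 / 2.17 = 82.4 N.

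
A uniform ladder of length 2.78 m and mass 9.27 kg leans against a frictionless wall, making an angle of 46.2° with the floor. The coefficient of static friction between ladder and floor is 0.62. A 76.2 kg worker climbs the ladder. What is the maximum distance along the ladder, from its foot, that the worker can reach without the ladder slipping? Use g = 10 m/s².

d ≈ 1.85 m

Taking torques about the foot of the ladder:
Ladder weight 9.27×10 = 92.7 N acts at 1.39 m along the ladder; its horizontal arm is 1.39·cos46.2° = 0.9621 m → τ = 89.19 N·m clockwise.
Worker weight 76.2×10 = 762 N at distance d → arm d·cos46.2° → τ = 762·d·0.6921 clockwise.
Wall normal N at the top has arm L sinθ = 2.006 m counterclockwise, so Στ = 0 gives N·2.006 = 89.19 + 527.4·d.
ΣFy = 0 ⇒ N_floor = 854.7 N, so the maximum friction is μ_s·N_floor = 0.62×854.7 = 529.9 N. ΣFx = 0 ⇒ N_wall = f, so at the slipping point N = 529.9 N.
Substituting: 529.9×2.006 = 89.19 + 527.4·d ⇒ d = (1063 − 89.19) / 527.4 = 1.85 m.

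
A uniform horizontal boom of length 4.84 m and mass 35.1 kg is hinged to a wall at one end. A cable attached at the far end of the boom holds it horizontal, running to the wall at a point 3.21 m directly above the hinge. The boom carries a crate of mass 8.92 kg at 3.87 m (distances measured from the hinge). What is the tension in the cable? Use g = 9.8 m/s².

T ≈ 438 N

Choose the hinge as the axis so the unknown hinge reaction has zero arm there.
Beam weight: 35.1 × 9.8 = 344 N down at 2.42 m → arm 2.42 m, τ = 344 × 2.42 = 832.5 N·m clockwise.
Crate: 8.92 × 9.8 = 87.42 N down at 3.87 m → arm 3.87 m, τ = 87.42 × 3.87 = 338.3 N·m clockwise.
Total clockwise load moment = 1171 N·m.
The cable tension T acts at 4.84 m; only its component perpendicular to the boom, T sinθ, produces torque. sinθ = h/√(h²+d²) = 3.21/√(3.21²+4.84²) = 0.5527.
Στ = 0 ⇒ T × 4.84 × 0.5527 = 1171 ⇒ T = 1171 / 2.675 = 438 N.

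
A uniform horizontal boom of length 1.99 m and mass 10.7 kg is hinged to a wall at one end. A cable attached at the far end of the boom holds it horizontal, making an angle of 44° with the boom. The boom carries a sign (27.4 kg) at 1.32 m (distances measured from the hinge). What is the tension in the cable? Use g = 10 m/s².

About the hinge:
Beam weight: 10.7 × 10 = 107 N down at 0.995 m → arm 0.995 m, τ = 107 × 0.995 = 106.5 N·m clockwise.
Sign: 27.4 × 10 = 274 N down at 1.32 m → arm 1.32 m, τ = 274 × 1.32 = 361.7 N·m clockwise.
Total clockwise load moment = 468.2 N·m.
The cable tension T acts at 1.99 m; only its component perpendicular to the boom, T sinθ, produces torque. sin 44° = 0.6947.
For rotational equilibrium, T × 1.99 × 0.6947 = 468.2, so T = 468.2 / 1.382 = 339 N.

T ≈ 339 N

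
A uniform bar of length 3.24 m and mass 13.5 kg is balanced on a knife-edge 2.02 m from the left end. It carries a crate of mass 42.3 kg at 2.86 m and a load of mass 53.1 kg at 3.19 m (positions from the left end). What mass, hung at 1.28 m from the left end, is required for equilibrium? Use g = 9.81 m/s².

Taking torques about the knife-edge (at 2.02 m from the left end):
Beam weight: 13.5 × 9.81 = 132.4 N down at 1.62 m → arm 0.4 m, τ = 132.4 × 0.4 = 52.96 N·m counterclockwise.
Crate: 42.3 × 9.81 = 415 N down at 2.86 m → arm 0.84 m, τ = 415 × 0.84 = 348.6 N·m clockwise.
Load: 53.1 × 9.81 = 520.9 N down at 3.19 m → arm 1.17 m, τ = 520.9 × 1.17 = 609.5 N·m clockwise.
Net moment of known loads = 905.1 N·m clockwise.
An unknown mass m at 1.28 m has arm 0.74 m; its moment is m·g·0.74 counterclockwise.
Setting net torque to zero: m × 9.81 × 0.74 = 905.1 → m = 905.1 / (9.81 × 0.74) = 125 kg.

m ≈ 125 kg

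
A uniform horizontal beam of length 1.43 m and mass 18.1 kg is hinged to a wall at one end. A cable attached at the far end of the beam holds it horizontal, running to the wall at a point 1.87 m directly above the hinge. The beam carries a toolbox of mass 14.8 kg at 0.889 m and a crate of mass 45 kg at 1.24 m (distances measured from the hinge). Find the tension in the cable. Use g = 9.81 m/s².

Choose the hinge as the axis so the unknown hinge reaction has zero arm there.
Beam weight: 18.1 × 9.81 = 177.6 N down at 0.715 m → arm 0.715 m, τ = 177.6 × 0.715 = 127 N·m clockwise.
Toolbox: 14.8 × 9.81 = 145.2 N down at 0.889 m → arm 0.889 m, τ = 145.2 × 0.889 = 129.1 N·m clockwise.
Crate: 45 × 9.81 = 441.5 N down at 1.24 m → arm 1.24 m, τ = 441.5 × 1.24 = 547.5 N·m clockwise.
Total clockwise load moment = 803.6 N·m.
The cable tension T acts at 1.43 m; only its component perpendicular to the beam, T sinθ, produces torque. sinθ = h/√(h²+d²) = 1.87/√(1.87²+1.43²) = 0.7944.
Στ = 0 ⇒ T × 1.43 × 0.7944 = 803.6 ⇒ T = 803.6 / 1.136 = 707 N.

T ≈ 707 N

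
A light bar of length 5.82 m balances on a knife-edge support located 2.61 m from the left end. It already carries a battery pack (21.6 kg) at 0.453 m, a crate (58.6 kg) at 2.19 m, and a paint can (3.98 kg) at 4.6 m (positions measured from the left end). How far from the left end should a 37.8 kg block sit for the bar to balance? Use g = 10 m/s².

x ≈ 4.28 m from the left end

Choose the knife-edge support (at 2.61 m from the left end) as the axis so the support reaction has zero arm there.
Battery pack: 21.6 × 10 = 216 N down at 0.453 m → arm 2.157 m, τ = 216 × 2.157 = 465.9 N·m counterclockwise.
Crate: 58.6 × 10 = 586 N down at 2.19 m → arm 0.42 m, τ = 586 × 0.42 = 246.1 N·m counterclockwise.
Paint can: 3.98 × 10 = 39.8 N down at 4.6 m → arm 1.99 m, τ = 39.8 × 1.99 = 79.2 N·m clockwise.
Net moment of existing loads = 632.8 N·m counterclockwise.
The block weighs 37.8 × 10 = 378 N and must supply an equal clockwise moment, so its lever arm about the knife-edge support is 632.8 / 378 = 1.67 m.
That puts it at 2.61 + 1.67 = 4.28 m from the left end.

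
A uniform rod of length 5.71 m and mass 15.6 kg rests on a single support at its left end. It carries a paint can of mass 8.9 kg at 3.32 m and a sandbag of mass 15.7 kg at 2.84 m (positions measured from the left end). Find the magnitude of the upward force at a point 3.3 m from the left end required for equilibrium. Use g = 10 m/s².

F ≈ 360 N

Sum moments about the left end (the unknown pivot reaction has zero arm there).
Beam weight: 15.6 × 10 = 156 N down at 2.855 m → arm 2.855 m, τ = 156 × 2.855 = 445.4 N·m clockwise.
Paint can: 8.9 × 10 = 89 N down at 3.32 m → arm 3.32 m, τ = 89 × 3.32 = 295.5 N·m clockwise.
Sandbag: 15.7 × 10 = 157 N down at 2.84 m → arm 2.84 m, τ = 157 × 2.84 = 445.9 N·m clockwise.
Net moment of the loads = 1187 N·m clockwise.
The upward force F acts at a point 3.3 m from the left end, arm 3.3 m, giving F × 3.3 counterclockwise.
For rotational equilibrium, F × 3.3 = 1187, so F = 1187 / 3.3 = 360 N.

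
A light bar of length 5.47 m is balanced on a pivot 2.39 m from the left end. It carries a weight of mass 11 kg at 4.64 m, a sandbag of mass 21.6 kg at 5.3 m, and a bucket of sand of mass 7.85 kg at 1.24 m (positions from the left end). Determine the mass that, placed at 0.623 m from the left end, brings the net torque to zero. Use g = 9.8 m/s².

Take moments about the pivot (at 2.39 m from the left end).
Weight: 11 × 9.8 = 107.8 N down at 4.64 m → arm 2.25 m, τ = 107.8 × 2.25 = 242.5 N·m clockwise.
Sandbag: 21.6 × 9.8 = 211.7 N down at 5.3 m → arm 2.91 m, τ = 211.7 × 2.91 = 616 N·m clockwise.
Bucket of sand: 7.85 × 9.8 = 76.93 N down at 1.24 m → arm 1.15 m, τ = 76.93 × 1.15 = 88.47 N·m counterclockwise.
Net moment of known loads = 770 N·m clockwise.
An unknown mass m at 0.623 m has arm 1.767 m; its moment is m·g·1.767 counterclockwise.
Στ = 0 ⇒ m × 9.8 × 1.767 = 770 ⇒ m = 770 / (9.8 × 1.767) = 44.5 kg.

m ≈ 44.5 kg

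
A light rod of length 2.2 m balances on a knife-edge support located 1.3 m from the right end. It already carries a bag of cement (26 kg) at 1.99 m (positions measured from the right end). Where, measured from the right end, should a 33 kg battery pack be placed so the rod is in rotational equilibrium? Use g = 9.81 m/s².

Sum moments about the knife-edge support (at 1.3 m from the right end) (the support reaction has zero arm there).
Bag of cement: 26 × 9.81 = 255.1 N down at 1.99 m → arm 0.69 m, τ = 255.1 × 0.69 = 176 N·m counterclockwise.
Net moment of existing loads = 176 N·m counterclockwise.
The battery pack weighs 33 × 9.81 = 323.7 N and must supply an equal clockwise moment, so its lever arm about the knife-edge support is 176 / 323.7 = 0.544 m.
That puts it at 1.3 − 0.544 = 0.756 m from the right end.

x ≈ 0.756 m from the right end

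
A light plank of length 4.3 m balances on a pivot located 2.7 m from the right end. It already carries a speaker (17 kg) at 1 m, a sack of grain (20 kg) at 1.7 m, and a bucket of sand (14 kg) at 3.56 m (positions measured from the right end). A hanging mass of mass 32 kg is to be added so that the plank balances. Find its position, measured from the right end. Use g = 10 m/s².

Choose the pivot (at 2.7 m from the right end) as the axis so the support reaction has zero arm there.
Speaker: 17 × 10 = 170 N down at 1 m → arm 1.7 m, τ = 170 × 1.7 = 289 N·m clockwise.
Sack of grain: 20 × 10 = 200 N down at 1.7 m → arm 1 m, τ = 200 × 1 = 200 N·m clockwise.
Bucket of sand: 14 × 10 = 140 N down at 3.56 m → arm 0.86 m, τ = 140 × 0.86 = 120.4 N·m counterclockwise.
Net moment of existing loads = 368.6 N·m clockwise.
The hanging mass weighs 32 × 10 = 320 N and must supply an equal counterclockwise moment, so its lever arm about the pivot is 368.6 / 320 = 1.15 m.
That puts it at 2.7 + 1.15 = 3.85 m from the right end.

x ≈ 3.85 m from the right end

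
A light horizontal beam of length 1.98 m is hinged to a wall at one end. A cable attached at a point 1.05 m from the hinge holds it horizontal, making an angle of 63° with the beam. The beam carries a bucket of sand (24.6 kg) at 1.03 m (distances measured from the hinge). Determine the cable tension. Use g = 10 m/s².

T ≈ 271 N

Sum moments about the hinge (the unknown hinge reaction has zero arm there).
Bucket of sand: 24.6 × 10 = 246 N down at 1.03 m → arm 1.03 m, τ = 246 × 1.03 = 253.4 N·m clockwise.
Total clockwise load moment = 253.4 N·m.
The cable tension T acts at 1.05 m; only its component perpendicular to the beam, T sinθ, produces torque. sin 63° = 0.891.
Στ = 0 ⇒ T × 1.05 × 0.891 = 253.4 ⇒ T = 253.4 / 0.9356 = 271 N.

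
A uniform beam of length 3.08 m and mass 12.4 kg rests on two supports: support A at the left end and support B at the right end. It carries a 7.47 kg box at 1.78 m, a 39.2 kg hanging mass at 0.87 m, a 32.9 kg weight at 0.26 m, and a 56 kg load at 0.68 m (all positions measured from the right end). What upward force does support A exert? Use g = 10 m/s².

Take moments about support B.
Beam weight: 12.4 × 10 = 124 N down at 1.54 m → arm 1.54 m, τ = 124 × 1.54 = 191 N·m counterclockwise.
Box: 7.47 × 10 = 74.7 N down at 1.78 m → arm 1.78 m, τ = 74.7 × 1.78 = 133 N·m counterclockwise.
Hanging mass: 39.2 × 10 = 392 N down at 0.87 m → arm 0.87 m, τ = 392 × 0.87 = 341 N·m counterclockwise.
Weight: 32.9 × 10 = 329 N down at 0.26 m → arm 0.26 m, τ = 329 × 0.26 = 85.54 N·m counterclockwise.
Load: 56 × 10 = 560 N down at 0.68 m → arm 0.68 m, τ = 560 × 0.68 = 380.8 N·m counterclockwise.
Net load moment about support B = 1131 N·m counterclockwise.
Reaction R at support A is upward at 3.08 m, arm 3.08 m → moment R × 3.08 clockwise.
Στ = 0 ⇒ R × 3.08 = 1131 ⇒ R = 367 N.

R_A ≈ 367 N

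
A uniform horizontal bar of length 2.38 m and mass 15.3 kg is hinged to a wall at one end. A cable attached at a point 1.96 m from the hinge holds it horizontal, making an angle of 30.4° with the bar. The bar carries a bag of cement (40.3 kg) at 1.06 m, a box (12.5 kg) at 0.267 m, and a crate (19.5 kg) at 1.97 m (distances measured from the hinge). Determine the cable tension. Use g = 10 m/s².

T ≈ 1040 N

About the hinge:
Beam weight: 15.3 × 10 = 153 N down at 1.19 m → arm 1.19 m, τ = 153 × 1.19 = 182.1 N·m clockwise.
Bag of cement: 40.3 × 10 = 403 N down at 1.06 m → arm 1.06 m, τ = 403 × 1.06 = 427.2 N·m clockwise.
Box: 12.5 × 10 = 125 N down at 0.267 m → arm 0.267 m, τ = 125 × 0.267 = 33.38 N·m clockwise.
Crate: 19.5 × 10 = 195 N down at 1.97 m → arm 1.97 m, τ = 195 × 1.97 = 384.1 N·m clockwise.
Total clockwise load moment = 1027 N·m.
The cable tension T acts at 1.96 m; only its component perpendicular to the bar, T sinθ, produces torque. sin 30.4° = 0.506.
Στ = 0 ⇒ T × 1.96 × 0.506 = 1027 ⇒ T = 1027 / 0.9918 = 1040 N.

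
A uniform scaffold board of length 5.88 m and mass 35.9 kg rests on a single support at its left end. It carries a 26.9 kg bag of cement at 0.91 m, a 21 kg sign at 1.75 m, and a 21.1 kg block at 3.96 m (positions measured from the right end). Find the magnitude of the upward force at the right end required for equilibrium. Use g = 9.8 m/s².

Choose the left end as the axis so the unknown pivot reaction has zero arm there.
Beam weight: 35.9 × 9.8 = 351.8 N down at 2.94 m → arm 2.94 m, τ = 351.8 × 2.94 = 1034 N·m clockwise.
Bag of cement: 26.9 × 9.8 = 263.6 N down at 0.91 m → arm 4.97 m, τ = 263.6 × 4.97 = 1310 N·m clockwise.
Sign: 21 × 9.8 = 205.8 N down at 1.75 m → arm 4.13 m, τ = 205.8 × 4.13 = 850 N·m clockwise.
Block: 21.1 × 9.8 = 206.8 N down at 3.96 m → arm 1.92 m, τ = 206.8 × 1.92 = 397.1 N·m clockwise.
Net moment of the loads = 3591 N·m clockwise.
The upward force F acts at the right end, arm 5.88 m, giving F × 5.88 counterclockwise.
Στ = 0 ⇒ F × 5.88 = 3591 ⇒ F = 3591 / 5.88 = 611 N.

F ≈ 611 N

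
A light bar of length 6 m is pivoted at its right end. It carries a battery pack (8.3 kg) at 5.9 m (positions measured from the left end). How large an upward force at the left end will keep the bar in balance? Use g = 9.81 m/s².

F ≈ 1.36 N

Choose the right end as the axis so the unknown pivot reaction has zero arm there.
Battery pack: 8.3 × 9.81 = 81.42 N down at 5.9 m → arm 0.1 m, τ = 81.42 × 0.1 = 8.142 N·m counterclockwise.
Net moment of the loads = 8.142 N·m counterclockwise.
The upward force F acts at the left end, arm 6 m, giving F × 6 clockwise.
For rotational equilibrium, F × 6 = 8.142, so F = 8.142 / 6 = 1.36 N.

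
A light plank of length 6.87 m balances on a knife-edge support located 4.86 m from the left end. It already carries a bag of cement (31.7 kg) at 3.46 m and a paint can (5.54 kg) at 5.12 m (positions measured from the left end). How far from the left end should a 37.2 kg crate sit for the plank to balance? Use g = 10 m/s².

Sum moments about the knife-edge support (at 4.86 m from the left end) (the support reaction has zero arm there).
Bag of cement: 31.7 × 10 = 317 N down at 3.46 m → arm 1.4 m, τ = 317 × 1.4 = 443.8 N·m counterclockwise.
Paint can: 5.54 × 10 = 55.4 N down at 5.12 m → arm 0.26 m, τ = 55.4 × 0.26 = 14.4 N·m clockwise.
Net moment of existing loads = 429.4 N·m counterclockwise.
The crate weighs 37.2 × 10 = 372 N and must supply an equal clockwise moment, so its lever arm about the knife-edge support is 429.4 / 372 = 1.15 m.
That puts it at 4.86 + 1.15 = 6.01 m from the left end.

x ≈ 6.01 m from the left end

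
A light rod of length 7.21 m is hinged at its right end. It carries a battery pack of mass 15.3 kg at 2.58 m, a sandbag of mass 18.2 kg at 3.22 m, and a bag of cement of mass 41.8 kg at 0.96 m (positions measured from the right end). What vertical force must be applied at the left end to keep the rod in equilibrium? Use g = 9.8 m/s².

F ≈ 188 N

Choose the right end as the axis so the unknown pivot reaction has zero arm there.
Battery pack: 15.3 × 9.8 = 149.9 N down at 2.58 m → arm 2.58 m, τ = 149.9 × 2.58 = 386.7 N·m counterclockwise.
Sandbag: 18.2 × 9.8 = 178.4 N down at 3.22 m → arm 3.22 m, τ = 178.4 × 3.22 = 574.4 N·m counterclockwise.
Bag of cement: 41.8 × 9.8 = 409.6 N down at 0.96 m → arm 0.96 m, τ = 409.6 × 0.96 = 393.2 N·m counterclockwise.
Net moment of the loads = 1354 N·m counterclockwise.
The upward force F acts at the left end, arm 7.21 m, giving F × 7.21 clockwise.
For rotational equilibrium, F × 7.21 = 1354, so F = 1354 / 7.21 = 188 N.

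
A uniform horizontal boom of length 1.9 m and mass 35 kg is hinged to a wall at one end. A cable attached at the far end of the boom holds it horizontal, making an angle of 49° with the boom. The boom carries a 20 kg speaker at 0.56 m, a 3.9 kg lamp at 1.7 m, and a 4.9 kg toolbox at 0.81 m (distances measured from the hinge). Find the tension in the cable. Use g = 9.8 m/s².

About the hinge:
Beam weight: 35 × 9.8 = 343 N down at 0.95 m → arm 0.95 m, τ = 343 × 0.95 = 325.8 N·m clockwise.
Speaker: 20 × 9.8 = 196 N down at 0.56 m → arm 0.56 m, τ = 196 × 0.56 = 109.8 N·m clockwise.
Lamp: 3.9 × 9.8 = 38.22 N down at 1.7 m → arm 1.7 m, τ = 38.22 × 1.7 = 64.97 N·m clockwise.
Toolbox: 4.9 × 9.8 = 48.02 N down at 0.81 m → arm 0.81 m, τ = 48.02 × 0.81 = 38.9 N·m clockwise.
Total clockwise load moment = 539.5 N·m.
The cable tension T acts at 1.9 m; only its component perpendicular to the boom, T sinθ, produces torque. sin 49° = 0.7547.
For rotational equilibrium, T × 1.9 × 0.7547 = 539.5, so T = 539.5 / 1.434 = 376 N.

T ≈ 376 N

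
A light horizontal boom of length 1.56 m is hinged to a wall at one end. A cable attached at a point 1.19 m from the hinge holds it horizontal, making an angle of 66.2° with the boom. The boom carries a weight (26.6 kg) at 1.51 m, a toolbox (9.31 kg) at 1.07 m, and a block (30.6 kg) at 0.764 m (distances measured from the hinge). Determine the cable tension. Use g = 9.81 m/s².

T ≈ 662 N

Taking torques about the hinge:
Weight: 26.6 × 9.81 = 260.9 N down at 1.51 m → arm 1.51 m, τ = 260.9 × 1.51 = 394 N·m clockwise.
Toolbox: 9.31 × 9.81 = 91.33 N down at 1.07 m → arm 1.07 m, τ = 91.33 × 1.07 = 97.72 N·m clockwise.
Block: 30.6 × 9.81 = 300.2 N down at 0.764 m → arm 0.764 m, τ = 300.2 × 0.764 = 229.4 N·m clockwise.
Total clockwise load moment = 721.1 N·m.
The cable tension T acts at 1.19 m; only its component perpendicular to the boom, T sinθ, produces torque. sin 66.2° = 0.915.
Στ = 0 ⇒ T × 1.19 × 0.915 = 721.1 ⇒ T = 721.1 / 1.089 = 662 N.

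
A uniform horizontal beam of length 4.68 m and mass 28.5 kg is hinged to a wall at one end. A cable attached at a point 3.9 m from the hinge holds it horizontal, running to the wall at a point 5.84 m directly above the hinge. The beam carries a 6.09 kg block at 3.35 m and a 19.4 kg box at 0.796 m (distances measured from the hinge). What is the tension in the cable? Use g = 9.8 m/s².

Taking torques about the hinge:
Beam weight: 28.5 × 9.8 = 279.3 N down at 2.34 m → arm 2.34 m, τ = 279.3 × 2.34 = 653.6 N·m clockwise.
Block: 6.09 × 9.8 = 59.68 N down at 3.35 m → arm 3.35 m, τ = 59.68 × 3.35 = 199.9 N·m clockwise.
Box: 19.4 × 9.8 = 190.1 N down at 0.796 m → arm 0.796 m, τ = 190.1 × 0.796 = 151.3 N·m clockwise.
Total clockwise load moment = 1005 N·m.
The cable tension T acts at 3.9 m; only its component perpendicular to the beam, T sinθ, produces torque. sinθ = h/√(h²+d²) = 5.84/√(5.84²+3.9²) = 0.8316.
Setting net torque to zero: T × 3.9 × 0.8316 = 1005 → T = 1005 / 3.243 = 310 N.

T ≈ 310 N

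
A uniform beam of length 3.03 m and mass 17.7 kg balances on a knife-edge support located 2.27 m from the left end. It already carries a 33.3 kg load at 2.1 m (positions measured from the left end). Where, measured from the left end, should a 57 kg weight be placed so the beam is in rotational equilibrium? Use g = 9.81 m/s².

Take moments about the knife-edge support (at 2.27 m from the left end).
Beam weight: 17.7 × 9.81 = 173.6 N down at 1.515 m → arm 0.755 m, τ = 173.6 × 0.755 = 131.1 N·m counterclockwise.
Load: 33.3 × 9.81 = 326.7 N down at 2.1 m → arm 0.17 m, τ = 326.7 × 0.17 = 55.54 N·m counterclockwise.
Net moment of existing loads = 186.6 N·m counterclockwise.
The weight weighs 57 × 9.81 = 559.2 N and must supply an equal clockwise moment, so its lever arm about the knife-edge support is 186.6 / 559.2 = 0.334 m.
That puts it at 2.27 + 0.334 = 2.6 m from the left end.

x ≈ 2.6 m from the left end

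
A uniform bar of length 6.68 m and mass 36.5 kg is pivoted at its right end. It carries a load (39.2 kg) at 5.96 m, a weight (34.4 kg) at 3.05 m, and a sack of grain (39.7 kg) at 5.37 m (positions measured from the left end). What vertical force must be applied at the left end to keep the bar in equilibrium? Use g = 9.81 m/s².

Sum moments about the right end (the unknown pivot reaction has zero arm there).
Beam weight: 36.5 × 9.81 = 358.1 N down at 3.34 m → arm 3.34 m, τ = 358.1 × 3.34 = 1196 N·m counterclockwise.
Load: 39.2 × 9.81 = 384.6 N down at 5.96 m → arm 0.72 m, τ = 384.6 × 0.72 = 276.9 N·m counterclockwise.
Weight: 34.4 × 9.81 = 337.5 N down at 3.05 m → arm 3.63 m, τ = 337.5 × 3.63 = 1225 N·m counterclockwise.
Sack of grain: 39.7 × 9.81 = 389.5 N down at 5.37 m → arm 1.31 m, τ = 389.5 × 1.31 = 510.2 N·m counterclockwise.
Net moment of the loads = 3208 N·m counterclockwise.
The upward force F acts at the left end, arm 6.68 m, giving F × 6.68 clockwise.
For rotational equilibrium, F × 6.68 = 3208, so F = 3208 / 6.68 = 480 N.

F ≈ 480 N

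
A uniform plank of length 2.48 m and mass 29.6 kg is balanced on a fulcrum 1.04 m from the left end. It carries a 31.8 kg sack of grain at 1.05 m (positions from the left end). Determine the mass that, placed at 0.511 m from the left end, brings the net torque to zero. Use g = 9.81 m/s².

m ≈ 11.8 kg

Sum moments about the fulcrum (at 1.04 m from the left end) (the support reaction has zero arm there).
Beam weight: 29.6 × 9.81 = 290.4 N down at 1.24 m → arm 0.2 m, τ = 290.4 × 0.2 = 58.08 N·m clockwise.
Sack of grain: 31.8 × 9.81 = 312 N down at 1.05 m → arm 0.01 m, τ = 312 × 0.01 = 3.12 N·m clockwise.
Net moment of known loads = 61.2 N·m clockwise.
An unknown mass m at 0.511 m has arm 0.529 m; its moment is m·g·0.529 counterclockwise.
For rotational equilibrium, m × 9.81 × 0.529 = 61.2, so m = 61.2 / (9.81 × 0.529) = 11.8 kg.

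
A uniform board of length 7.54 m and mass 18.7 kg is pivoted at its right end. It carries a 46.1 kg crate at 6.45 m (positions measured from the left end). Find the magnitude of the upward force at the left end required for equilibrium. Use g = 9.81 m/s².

Choose the right end as the axis so the unknown pivot reaction has zero arm there.
Beam weight: 18.7 × 9.81 = 183.4 N down at 3.77 m → arm 3.77 m, τ = 183.4 × 3.77 = 691.4 N·m counterclockwise.
Crate: 46.1 × 9.81 = 452.2 N down at 6.45 m → arm 1.09 m, τ = 452.2 × 1.09 = 492.9 N·m counterclockwise.
Net moment of the loads = 1184 N·m counterclockwise.
The upward force F acts at the left end, arm 7.54 m, giving F × 7.54 clockwise.
Balancing moments: F × 7.54 = 1184, giving F = 1184 / 7.54 = 157 N.

F ≈ 157 N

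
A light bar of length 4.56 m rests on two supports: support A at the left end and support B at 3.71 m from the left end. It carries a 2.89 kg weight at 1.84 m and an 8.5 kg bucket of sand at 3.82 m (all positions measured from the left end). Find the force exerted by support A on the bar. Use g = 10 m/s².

R_A ≈ 12 N

Sum moments about support B (its reaction then has zero moment arm).
Weight: 2.89 × 10 = 28.9 N down at 1.84 m → arm 1.87 m, τ = 28.9 × 1.87 = 54.04 N·m counterclockwise.
Bucket of sand: 8.5 × 10 = 85 N down at 3.82 m → arm 0.11 m, τ = 85 × 0.11 = 9.35 N·m clockwise.
Net load moment about support B = 44.69 N·m counterclockwise.
Reaction R at support A is upward at 0 m, arm 3.71 m → moment R × 3.71 clockwise.
Setting net torque to zero: R × 3.71 = 44.69 → R = 12 N.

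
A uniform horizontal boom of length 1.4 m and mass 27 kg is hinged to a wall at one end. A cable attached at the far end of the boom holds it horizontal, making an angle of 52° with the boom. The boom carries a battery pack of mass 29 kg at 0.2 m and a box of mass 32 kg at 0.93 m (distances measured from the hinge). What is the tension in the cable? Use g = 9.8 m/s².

About the hinge:
Beam weight: 27 × 9.8 = 264.6 N down at 0.7 m → arm 0.7 m, τ = 264.6 × 0.7 = 185.2 N·m clockwise.
Battery pack: 29 × 9.8 = 284.2 N down at 0.2 m → arm 0.2 m, τ = 284.2 × 0.2 = 56.84 N·m clockwise.
Box: 32 × 9.8 = 313.6 N down at 0.93 m → arm 0.93 m, τ = 313.6 × 0.93 = 291.6 N·m clockwise.
Total clockwise load moment = 533.6 N·m.
The cable tension T acts at 1.4 m; only its component perpendicular to the boom, T sinθ, produces torque. sin 52° = 0.788.
Balancing moments: T × 1.4 × 0.788 = 533.6, giving T = 533.6 / 1.103 = 484 N.

T ≈ 484 N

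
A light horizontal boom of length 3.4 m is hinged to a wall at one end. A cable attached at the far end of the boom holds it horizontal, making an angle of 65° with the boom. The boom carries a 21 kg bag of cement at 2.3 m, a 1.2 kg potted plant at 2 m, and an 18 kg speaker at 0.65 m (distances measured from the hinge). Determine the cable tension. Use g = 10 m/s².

T ≈ 203 N

Taking torques about the hinge:
Bag of cement: 21 × 10 = 210 N down at 2.3 m → arm 2.3 m, τ = 210 × 2.3 = 483 N·m clockwise.
Potted plant: 1.2 × 10 = 12 N down at 2 m → arm 2 m, τ = 12 × 2 = 24 N·m clockwise.
Speaker: 18 × 10 = 180 N down at 0.65 m → arm 0.65 m, τ = 180 × 0.65 = 117 N·m clockwise.
Total clockwise load moment = 624 N·m.
The cable tension T acts at 3.4 m; only its component perpendicular to the boom, T sinθ, produces torque. sin 65° = 0.9063.
Setting net torque to zero: T × 3.4 × 0.9063 = 624 → T = 624 / 3.081 = 203 N.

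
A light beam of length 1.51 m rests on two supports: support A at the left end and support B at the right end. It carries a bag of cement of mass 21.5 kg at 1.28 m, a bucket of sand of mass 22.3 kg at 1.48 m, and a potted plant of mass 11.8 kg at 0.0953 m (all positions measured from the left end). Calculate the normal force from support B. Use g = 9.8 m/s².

R_B ≈ 400 N

Choose support A as the axis so its reaction then has zero moment arm.
Bag of cement: 21.5 × 9.8 = 210.7 N down at 1.28 m → arm 1.28 m, τ = 210.7 × 1.28 = 269.7 N·m clockwise.
Bucket of sand: 22.3 × 9.8 = 218.5 N down at 1.48 m → arm 1.48 m, τ = 218.5 × 1.48 = 323.4 N·m clockwise.
Potted plant: 11.8 × 9.8 = 115.6 N down at 0.0953 m → arm 0.0953 m, τ = 115.6 × 0.0953 = 11.02 N·m clockwise.
Net load moment about support A = 604.1 N·m clockwise.
Reaction R at support B is upward at 1.51 m, arm 1.51 m → moment R × 1.51 counterclockwise.
Balancing moments: R × 1.51 = 604.1, giving R = 400 N.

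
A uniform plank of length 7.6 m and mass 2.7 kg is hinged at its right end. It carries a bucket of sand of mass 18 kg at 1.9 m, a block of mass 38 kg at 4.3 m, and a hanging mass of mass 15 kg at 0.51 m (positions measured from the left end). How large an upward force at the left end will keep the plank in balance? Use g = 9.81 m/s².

F ≈ 445 N

Taking torques about the right end:
Beam weight: 2.7 × 9.81 = 26.49 N down at 3.8 m → arm 3.8 m, τ = 26.49 × 3.8 = 100.7 N·m counterclockwise.
Bucket of sand: 18 × 9.81 = 176.6 N down at 1.9 m → arm 5.7 m, τ = 176.6 × 5.7 = 1007 N·m counterclockwise.
Block: 38 × 9.81 = 372.8 N down at 4.3 m → arm 3.3 m, τ = 372.8 × 3.3 = 1230 N·m counterclockwise.
Hanging mass: 15 × 9.81 = 147.2 N down at 0.51 m → arm 7.09 m, τ = 147.2 × 7.09 = 1044 N·m counterclockwise.
Net moment of the loads = 3382 N·m counterclockwise.
The upward force F acts at the left end, arm 7.6 m, giving F × 7.6 clockwise.
Στ = 0 ⇒ F × 7.6 = 3382 ⇒ F = 3382 / 7.6 = 445 N.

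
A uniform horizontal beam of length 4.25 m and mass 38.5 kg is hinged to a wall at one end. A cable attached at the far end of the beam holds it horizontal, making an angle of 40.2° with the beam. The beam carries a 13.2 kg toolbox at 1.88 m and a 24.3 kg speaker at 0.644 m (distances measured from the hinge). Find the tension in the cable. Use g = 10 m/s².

About the hinge:
Beam weight: 38.5 × 10 = 385 N down at 2.125 m → arm 2.125 m, τ = 385 × 2.125 = 818.1 N·m clockwise.
Toolbox: 13.2 × 10 = 132 N down at 1.88 m → arm 1.88 m, τ = 132 × 1.88 = 248.2 N·m clockwise.
Speaker: 24.3 × 10 = 243 N down at 0.644 m → arm 0.644 m, τ = 243 × 0.644 = 156.5 N·m clockwise.
Total clockwise load moment = 1223 N·m.
The cable tension T acts at 4.25 m; only its component perpendicular to the beam, T sinθ, produces torque. sin 40.2° = 0.6455.
Balancing moments: T × 4.25 × 0.6455 = 1223, giving T = 1223 / 2.743 = 446 N.

T ≈ 446 N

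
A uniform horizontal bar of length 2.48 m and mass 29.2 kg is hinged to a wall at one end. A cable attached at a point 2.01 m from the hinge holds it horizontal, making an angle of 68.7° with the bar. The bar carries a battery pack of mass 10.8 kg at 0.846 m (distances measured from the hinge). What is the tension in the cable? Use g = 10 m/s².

Taking torques about the hinge:
Beam weight: 29.2 × 10 = 292 N down at 1.24 m → arm 1.24 m, τ = 292 × 1.24 = 362.1 N·m clockwise.
Battery pack: 10.8 × 10 = 108 N down at 0.846 m → arm 0.846 m, τ = 108 × 0.846 = 91.37 N·m clockwise.
Total clockwise load moment = 453.5 N·m.
The cable tension T acts at 2.01 m; only its component perpendicular to the bar, T sinθ, produces torque. sin 68.7° = 0.9317.
Balancing moments: T × 2.01 × 0.9317 = 453.5, giving T = 453.5 / 1.873 = 242 N.

T ≈ 242 N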